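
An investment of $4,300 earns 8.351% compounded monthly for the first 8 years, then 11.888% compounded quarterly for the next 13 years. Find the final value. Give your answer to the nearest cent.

Phase 1: 4,300·(1 + 0.08351/12)^96 ≈ 8,367.7172.
Phase 2: 8,367.7172·(1 + 0.02972)^52 ≈ 38,370.9623.

$38,370.96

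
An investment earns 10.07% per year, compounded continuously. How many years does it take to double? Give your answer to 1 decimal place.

e^(0.1007t) = 2, so 0.1007t = ln 2 ≈ 0.69315.
t ≈ 0.69315/0.1007 ≈ 6.8833.

6.9 years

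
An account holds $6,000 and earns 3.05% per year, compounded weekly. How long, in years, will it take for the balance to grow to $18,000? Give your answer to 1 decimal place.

36.0 years

(1 + 0.000586538)^(52t) = 18,000/6,000 = 3.
52t·ln(1 + 0.000586538) = ln(3); 52t = 1.0986/0.000586367 ≈ 1873.5932.
t ≈ 36.0306 years.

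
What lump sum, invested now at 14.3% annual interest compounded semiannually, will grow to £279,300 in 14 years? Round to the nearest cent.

Periodic rate = 14.3%/2 = 0.0715; 28 periods.
P = 279,300/(1 + 0.0715)^28 ≈ 279,300/6.9148204956 ≈ 40,391.5040.

£40,391.50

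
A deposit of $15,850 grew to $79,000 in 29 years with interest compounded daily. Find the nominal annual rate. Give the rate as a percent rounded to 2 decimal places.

5.54%

The 10585-period growth factor is 79,000/15,850 = 4.98423.
r/365 = 4.98423^(1/10585) − 1 ≈ 0.000151762, so r ≈ 365·0.000151762 = 5.53931%.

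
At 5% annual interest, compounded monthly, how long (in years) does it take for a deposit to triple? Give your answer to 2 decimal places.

(1 + 0.00416667)^(12t) = 3.
12t = ln 3 / ln(1 + 0.00416667) ≈ 1.0986/0.00415801 ≈ 264.2159.
t ≈ 22.0180.

22.02 years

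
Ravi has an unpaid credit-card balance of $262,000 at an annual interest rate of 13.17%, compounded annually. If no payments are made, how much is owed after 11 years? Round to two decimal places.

Annual rate = 13.17% = 0.1317; years = 11.
A = 262,000·(1 + 0.1317)^11 ≈ 262,000·3.899819214822 ≈ 1,021,752.6343.

$1,021,752.63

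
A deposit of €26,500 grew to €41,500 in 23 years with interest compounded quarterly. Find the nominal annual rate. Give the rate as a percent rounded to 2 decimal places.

The 92-period growth factor is 41,500/26,500 = 1.56604.
r/4 = 1.56604^(1/92) − 1 ≈ 0.00488743, so r ≈ 4·0.00488743 = 1.95497%.

1.95%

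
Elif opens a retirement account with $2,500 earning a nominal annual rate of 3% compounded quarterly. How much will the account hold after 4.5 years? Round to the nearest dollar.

$2,860

Periodic rate = 3%/4 = 0.0075; periods = 4·4.5 = 18.
A = 2,500·(1 + 0.0075)^18 ≈ 2,500·1.143960389 ≈ 2,859.9010.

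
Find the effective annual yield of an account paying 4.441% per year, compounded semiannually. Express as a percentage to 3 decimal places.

One year is 2 periods at 0.022205 each: (1 + 0.022205)^2 ≈ 1.044903.
EAR = 1.044903 − 1 ≈ 4.49031%.

4.490%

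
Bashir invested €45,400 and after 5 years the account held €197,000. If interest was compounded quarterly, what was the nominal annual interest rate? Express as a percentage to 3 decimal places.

30.458%

The 20-period growth factor is 197,000/45,400 = 4.33921.
r/4 = 4.33921^(1/20) − 1 ≈ 0.0761443, so r ≈ 4·0.0761443 = 30.45773%.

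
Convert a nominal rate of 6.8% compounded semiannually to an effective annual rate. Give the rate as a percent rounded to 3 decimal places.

One year is 2 periods at 0.034 each: (1 + 0.034)^2 ≈ 1.069156.
EAR = 1.069156 − 1 ≈ 6.91560%.

6.916%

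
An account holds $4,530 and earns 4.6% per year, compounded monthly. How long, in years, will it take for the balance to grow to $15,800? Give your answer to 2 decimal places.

27.21 years

(1 + 0.00383333)^(12t) = 15,800/4,530 = 3.4879.
12t·ln(1 + 0.00383333) = ln(3.4879); 12t = 1.2493/0.003826 ≈ 326.5255.
t ≈ 27.2105 years.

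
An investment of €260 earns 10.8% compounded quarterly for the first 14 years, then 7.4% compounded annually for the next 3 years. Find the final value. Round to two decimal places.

After 14 years at 10.8%: 260 × 4.445747997 ≈ 1,155.8945.
Then 3 years at 7.4%: 1,155.8945 × 1.238833224 ≈ 1,431.9605.

€1,431.96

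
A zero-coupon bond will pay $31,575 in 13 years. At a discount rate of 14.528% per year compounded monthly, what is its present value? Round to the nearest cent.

Periodic rate = 14.528%/12 = 0.0121067; 156 periods.
P = 31,575/(1 + 0.14528/12)^156 ≈ 31,575/6.5358269204 ≈ 4,831.0643.

$4,831.06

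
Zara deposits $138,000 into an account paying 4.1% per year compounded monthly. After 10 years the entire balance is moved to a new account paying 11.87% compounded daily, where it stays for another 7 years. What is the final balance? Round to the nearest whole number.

After 10 years at 4.1%: 138,000 × 1.50576515049 ≈ 207,795.5908.
Then 7 years at 11.87%: 207,795.5908 × 2.29507362284 ≈ 476,906.1793.

$476,906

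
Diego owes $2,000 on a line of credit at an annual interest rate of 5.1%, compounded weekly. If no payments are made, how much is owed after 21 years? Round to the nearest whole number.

Periodic rate = 5.1%/52 = 0.000980769; periods = 52·21 = 1092.
A = 2,000·(1 + 0.051/52)^1092 ≈ 2,000·2.916765046 ≈ 5,833.5301.

$5,834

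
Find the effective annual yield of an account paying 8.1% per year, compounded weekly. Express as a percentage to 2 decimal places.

8.43%

EAR = (1 + 8.1%/52)^52 − 1 = (1 + 0.00155769)^52 − 1.
(1 + 0.00155769)^52 ≈ 1.084303, so EAR ≈ 8.43026%.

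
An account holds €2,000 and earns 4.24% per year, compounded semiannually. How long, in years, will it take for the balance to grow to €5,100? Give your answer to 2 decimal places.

We need (1 + 0.0212)^(2t) = 2.55, so 2t = ln 2.55 / ln 1.0212 ≈ 44.6218.
t ≈ 44.6218/2 = 22.3109 years.

22.31 years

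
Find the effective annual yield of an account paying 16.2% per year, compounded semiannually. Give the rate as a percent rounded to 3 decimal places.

EAR = (1 + 16.2%/2)^2 − 1 = (1 + 0.081)^2 − 1.
(1 + 0.081)^2 ≈ 1.168561, so EAR ≈ 16.85610%.

16.856%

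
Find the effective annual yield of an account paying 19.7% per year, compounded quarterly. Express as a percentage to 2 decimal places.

EAR = (1 + 19.7%/4)^4 − 1 = (1 + 0.04925)^4 − 1.
(1 + 0.04925)^4 ≈ 1.212037, so EAR ≈ 21.20371%.

21.20%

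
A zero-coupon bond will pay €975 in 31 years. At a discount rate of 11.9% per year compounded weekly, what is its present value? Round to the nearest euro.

€24

Growth factor = (1 + 0.119/52)^1612 ≈ 39.8365711.
P = 975/39.8365711 ≈ 24.4750.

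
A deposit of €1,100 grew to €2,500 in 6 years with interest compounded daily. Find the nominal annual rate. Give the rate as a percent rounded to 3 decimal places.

(1 + r/365)^2190 = 2,500/1,100 = 2.27273.
1 + r/365 = 2.27273^(1/2190) ≈ 1.000375, so r/365 ≈ 0.000374947.
r ≈ 365·0.000374947 = 13.68557%.

13.686%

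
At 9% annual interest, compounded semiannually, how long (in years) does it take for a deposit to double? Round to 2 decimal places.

(1 + 0.045)^(2t) = 2.
2t = ln 2 / ln(1 + 0.045) ≈ 0.69315/0.0440169 ≈ 15.7473.
t ≈ 7.8737.

7.87 years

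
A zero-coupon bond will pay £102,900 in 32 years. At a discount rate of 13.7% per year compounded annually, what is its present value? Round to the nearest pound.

£1,691

Growth factor = (1 + 0.137)^32 ≈ 60.8604094748.
P = 102,900/60.8604094748 ≈ 1,690.7543.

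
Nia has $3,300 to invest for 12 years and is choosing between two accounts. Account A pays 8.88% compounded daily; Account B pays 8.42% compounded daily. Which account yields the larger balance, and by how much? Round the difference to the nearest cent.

Account A, by $514.22

A: (1 + 0.0888/365)^4380 ≈ 2.902203852, so 3,300 × 2.902203852 ≈ 9,577.2727.
B: (1 + 0.0842/365)^4380 ≈ 2.746379437, so 3,300 × 2.746379437 ≈ 9,063.0521.
Difference ≈ 514.2206 in favor of A.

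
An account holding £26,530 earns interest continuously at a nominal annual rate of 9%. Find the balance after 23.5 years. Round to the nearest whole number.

A = P·e^(rt) = 26,530·e^(0.09·23.5) = 26,530·e^2.115.
e^2.115 ≈ 8.28958576612, so A ≈ 219,922.7104.

£219,923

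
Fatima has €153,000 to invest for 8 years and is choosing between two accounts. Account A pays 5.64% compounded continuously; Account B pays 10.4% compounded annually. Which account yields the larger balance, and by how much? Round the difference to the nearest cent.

Account A growth factor: e^(0.0564·8) = e^0.4512 ≈ 1.57019528975; balance ≈ 240,239.8793.
Account B growth factor: (1 + 0.104)^8 ≈ 2.20674721491; balance ≈ 337,632.3239.
Account B is larger by 97,392.4445.

Account B, by €97,392.44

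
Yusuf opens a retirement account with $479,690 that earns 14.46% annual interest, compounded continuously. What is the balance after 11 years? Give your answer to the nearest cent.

A = P·e^(rt) = 479,690·e^(0.1446·11) = 479,690·e^1.5906.
e^1.5906 ≈ 4.906692060535, so A ≈ 2,353,691.1145.

$2,353,691.11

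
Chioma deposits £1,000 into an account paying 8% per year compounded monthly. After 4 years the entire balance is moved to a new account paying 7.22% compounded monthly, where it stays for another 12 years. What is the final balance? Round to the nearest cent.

£3,263.31

Phase 1: 1,000·(1 + 0.08/12)^48 ≈ 1,375.6661.
Phase 2: 1,375.6661·(1 + 0.0722/12)^144 ≈ 3,263.3101.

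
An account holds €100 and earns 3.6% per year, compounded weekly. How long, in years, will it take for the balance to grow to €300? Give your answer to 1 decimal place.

30.5 years

We need (1 + 0.000692308)^(52t) = 3, so 52t = ln 3 / ln 1.000692 ≈ 1587.4337.
t ≈ 1587.4337/52 = 30.5276 years.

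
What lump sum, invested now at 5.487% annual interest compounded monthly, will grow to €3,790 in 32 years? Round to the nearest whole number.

Periodic rate = 5.487%/12 = 0.0045725; 384 periods.
P = 3,790/(1 + 0.0045725)^384 ≈ 3,790/5.765188819 ≈ 657.3939.

€657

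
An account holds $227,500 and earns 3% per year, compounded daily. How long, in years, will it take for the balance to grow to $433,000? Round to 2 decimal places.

We need (1 + 0.0000821918)^(365t) = 1.9033, so 365t = ln 1.9033 / ln 1.000082 ≈ 7830.6362.
t ≈ 7830.6362/365 = 21.4538 years.

21.45 years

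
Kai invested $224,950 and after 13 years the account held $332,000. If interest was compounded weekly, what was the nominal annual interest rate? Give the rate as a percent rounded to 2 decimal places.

The 676-period growth factor is 332,000/224,950 = 1.47588.
r/52 = 1.47588^(1/676) − 1 ≈ 0.00057599, so r ≈ 52·0.00057599 = 2.99515%.

3.00%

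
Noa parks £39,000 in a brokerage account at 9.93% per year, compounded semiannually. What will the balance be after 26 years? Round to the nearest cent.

Growth factor = (1 + 0.04965)^52 ≈ 12.4255186547.
A ≈ 39,000 × 12.4255186547 ≈ 484,595.2275.

£484,595.23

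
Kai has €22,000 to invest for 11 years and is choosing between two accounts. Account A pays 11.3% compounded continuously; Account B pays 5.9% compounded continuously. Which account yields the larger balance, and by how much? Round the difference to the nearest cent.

Account A, by €34,152.13

Account A growth factor: e^(0.113·11) = e^1.243 ≈ 3.465995871; balance ≈ 76,251.9092.
Account B growth factor: e^(0.059·11) = e^0.649 ≈ 1.9136262456; balance ≈ 42,099.7774.
Account A is larger by 34,152.1318.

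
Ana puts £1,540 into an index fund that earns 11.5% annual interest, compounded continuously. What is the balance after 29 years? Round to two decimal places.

£43,240.71

A = P·e^(rt) = 1,540·e^(0.115·29) = 1,540·e^3.335.
e^3.335 ≈ 28.078383224, so A ≈ 43,240.7102.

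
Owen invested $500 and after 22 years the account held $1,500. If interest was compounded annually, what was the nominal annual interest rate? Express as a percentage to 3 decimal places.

The 22-period growth factor is 1,500/500 = 3.
r = 3^(1/22) − 1 ≈ 0.0512048, i.e. 5.12048%.

5.120%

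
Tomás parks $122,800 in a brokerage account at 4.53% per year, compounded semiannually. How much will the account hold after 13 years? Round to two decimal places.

$219,837.08

Growth factor = (1 + 0.02265)^26 ≈ 1.79020427507.
A ≈ 122,800 × 1.79020427507 ≈ 219,837.0850.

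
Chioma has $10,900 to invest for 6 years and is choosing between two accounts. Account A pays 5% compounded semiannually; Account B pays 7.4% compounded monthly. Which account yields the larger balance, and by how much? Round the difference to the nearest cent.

Account B, by $2,309.90

A: (1 + 0.025)^12 ≈ 1.3448888242, so 10,900 × 1.3448888242 ≈ 14,659.2882.
B: (1 + 0.074/12)^72 ≈ 1.5568064915, so 10,900 × 1.5568064915 ≈ 16,969.1908.
Difference ≈ 2,309.9026 in favor of B.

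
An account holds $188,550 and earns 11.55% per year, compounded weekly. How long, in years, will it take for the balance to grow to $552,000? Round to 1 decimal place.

(1 + 0.00222115)^(52t) = 552,000/188,550 = 2.9276.
52t·ln(1 + 0.00222115) = ln(2.9276); 52t = 1.0742/0.00221869 ≈ 484.1526.
t ≈ 9.3106 years.

9.3 years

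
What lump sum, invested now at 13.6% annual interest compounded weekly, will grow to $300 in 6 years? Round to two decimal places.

Periodic rate = 13.6%/52 = 0.00261538; 312 periods.
P = 300/(1 + 0.136/52)^312 ≈ 300/2.25902833 ≈ 132.8005.

$132.80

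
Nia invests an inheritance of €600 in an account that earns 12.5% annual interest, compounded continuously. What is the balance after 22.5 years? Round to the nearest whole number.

A = P·e^(rt) = 600·e^(0.125·22.5) = 600·e^2.8125.
e^2.8125 ≈ 16.65149496, so A ≈ 9,990.8970.

€9,991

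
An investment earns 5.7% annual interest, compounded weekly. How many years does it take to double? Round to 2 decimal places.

(1 + 0.00109615)^(52t) = 2.
52t = ln 2 / ln(1 + 0.00109615) ≈ 0.69315/0.00109555 ≈ 632.6913.
t ≈ 12.1671.

12.17 years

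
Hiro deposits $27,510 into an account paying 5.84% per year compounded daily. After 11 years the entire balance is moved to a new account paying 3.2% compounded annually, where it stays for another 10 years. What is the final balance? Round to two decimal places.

$71,656.57

After 11 years at 5.84%: 27,510 × 1.9009402144 ≈ 52,294.8653.
Then 10 years at 3.2%: 52,294.8653 × 1.3702410463 ≈ 71,656.5709.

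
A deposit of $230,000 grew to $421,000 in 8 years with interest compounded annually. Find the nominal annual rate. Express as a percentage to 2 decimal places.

7.85%

The 8-period growth factor is 421,000/230,000 = 1.83043.
r = 1.83043^(1/8) − 1 ≈ 0.0784978, i.e. 7.84978%.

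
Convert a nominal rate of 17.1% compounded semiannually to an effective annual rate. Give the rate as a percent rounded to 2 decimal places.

17.83%

EAR = (1 + 17.1%/2)^2 − 1 = (1 + 0.0855)^2 − 1.
(1 + 0.0855)^2 ≈ 1.17831, so EAR ≈ 17.83102%.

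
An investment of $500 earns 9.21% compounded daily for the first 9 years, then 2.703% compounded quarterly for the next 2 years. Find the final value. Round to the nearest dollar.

After 9 years at 9.21%: 500 × 2.290557963 ≈ 1,145.2790.
Then 2 years at 2.703%: 1,145.2790 × 1.055356013 ≈ 1,208.6771.

$1,209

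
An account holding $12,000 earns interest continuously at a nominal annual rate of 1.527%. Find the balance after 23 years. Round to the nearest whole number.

$17,049

A = P·e^(rt) = 12,000·e^(0.01527·23) = 12,000·e^0.35121.
e^0.35121 ≈ 1.4207856596, so A ≈ 17,049.4279.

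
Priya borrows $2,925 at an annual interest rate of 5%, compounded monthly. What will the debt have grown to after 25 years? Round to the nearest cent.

Growth factor = (1 + 0.05/12)^300 ≈ 3.481290452.
A ≈ 2,925 × 3.481290452 ≈ 10,182.7746.

$10,182.77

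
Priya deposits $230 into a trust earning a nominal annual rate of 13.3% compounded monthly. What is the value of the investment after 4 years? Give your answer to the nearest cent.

Periodic rate = 13.3%/12 = 0.0110833; periods = 12·4 = 48.
A = 230·(1 + 0.133/12)^48 ≈ 230·1.69735887 ≈ 390.3925.

$390.39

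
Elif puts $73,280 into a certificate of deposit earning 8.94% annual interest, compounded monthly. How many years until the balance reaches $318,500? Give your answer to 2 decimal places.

16.50 years

We need (1 + 0.00745)^(12t) = 4.3463, so 12t = ln 4.3463 / ln 1.00745 ≈ 197.9599.
t ≈ 197.9599/12 = 16.4967 years.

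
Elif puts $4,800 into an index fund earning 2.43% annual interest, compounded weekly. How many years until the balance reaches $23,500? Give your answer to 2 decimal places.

65.38 years

We need (1 + 0.000467308)^(52t) = 4.8958, so 52t = ln 4.8958 / ln 1.000467 ≈ 3399.8062.
t ≈ 3399.8062/52 = 65.3809 years.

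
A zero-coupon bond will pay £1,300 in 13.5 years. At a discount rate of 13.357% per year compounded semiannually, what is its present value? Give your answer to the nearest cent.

Growth factor = (1 + 0.066785)^27 ≈ 5.728966896.
P = 1,300/5.728966896 ≈ 226.9170.

£226.92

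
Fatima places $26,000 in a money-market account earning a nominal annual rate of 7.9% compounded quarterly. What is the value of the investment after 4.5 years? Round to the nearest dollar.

Growth factor = (1 + 0.01975)^18 ≈ 1.4219582713.
A ≈ 26,000 × 1.4219582713 ≈ 36,970.9151.

$36,971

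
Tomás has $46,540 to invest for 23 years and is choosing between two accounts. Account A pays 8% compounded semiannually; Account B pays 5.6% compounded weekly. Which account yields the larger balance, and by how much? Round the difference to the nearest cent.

Account A growth factor: (1 + 0.04)^46 ≈ 6.07482270872; balance ≈ 282,722.2489.
Account B growth factor: (1 + 0.056/52)^1196 ≈ 3.62301647436; balance ≈ 168,615.1867.
Account A is larger by 114,107.0621.

Account A, by $114,107.06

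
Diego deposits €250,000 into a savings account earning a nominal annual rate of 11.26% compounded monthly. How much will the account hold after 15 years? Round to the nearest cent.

Growth factor = (1 + 0.1126/12)^180 ≈ 5.371595613829.
A ≈ 250,000 × 5.371595613829 ≈ 1,342,898.9035.

€1,342,898.90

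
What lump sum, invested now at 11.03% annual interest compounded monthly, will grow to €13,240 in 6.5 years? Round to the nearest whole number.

Periodic rate = 11.03%/12 = 0.00919167; 78 periods.
P = 13,240/(1 + 0.1103/12)^78 ≈ 13,240/2.0414800715 ≈ 6,485.4907.

€6,485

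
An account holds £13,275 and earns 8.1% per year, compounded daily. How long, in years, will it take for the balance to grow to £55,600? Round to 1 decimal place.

17.7 years

(1 + 0.000221918)^(365t) = 55,600/13,275 = 4.1883.
365t·ln(1 + 0.000221918) = ln(4.1883); 365t = 1.4323/0.000221893 ≈ 6454.9103.
t ≈ 17.6847 years.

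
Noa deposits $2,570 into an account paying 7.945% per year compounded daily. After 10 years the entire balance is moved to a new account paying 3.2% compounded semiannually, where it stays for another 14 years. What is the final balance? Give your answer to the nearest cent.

After 10 years at 7.945%: 2,570 × 2.213142702 ≈ 5,687.7767.
Then 14 years at 3.2%: 5,687.7767 × 1.559638052 ≈ 8,870.8730.

$8,870.87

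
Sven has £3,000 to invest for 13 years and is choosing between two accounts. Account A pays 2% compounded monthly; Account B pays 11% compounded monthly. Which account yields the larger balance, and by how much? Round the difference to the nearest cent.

A: (1 + 0.02/12)^156 ≈ 1.296649427, so 3,000 × 1.296649427 ≈ 3,889.9483.
B: (1 + 0.11/12)^156 ≈ 4.1515660031, so 3,000 × 4.1515660031 ≈ 12,454.6980.
Difference ≈ 8,564.7497 in favor of B.

Account B, by £8,564.75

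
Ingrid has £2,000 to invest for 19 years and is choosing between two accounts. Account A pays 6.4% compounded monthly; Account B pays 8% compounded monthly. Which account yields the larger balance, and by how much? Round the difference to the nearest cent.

A: (1 + 0.064/12)^228 ≈ 3.362782704, so 2,000 × 3.362782704 ≈ 6,725.5654.
B: (1 + 0.08/12)^228 ≈ 4.549219773, so 2,000 × 4.549219773 ≈ 9,098.4395.
Difference ≈ 2,372.8741 in favor of B.

Account B, by £2,372.87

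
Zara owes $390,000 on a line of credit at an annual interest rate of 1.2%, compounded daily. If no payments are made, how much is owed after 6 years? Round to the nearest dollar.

Periodic rate = 1.2%/365 = 0.0000328767; periods = 365·6 = 2190.
A = 390,000·(1 + 0.012/365)^2190 ≈ 390,000·1.07465407217 ≈ 419,115.0881.

$419,115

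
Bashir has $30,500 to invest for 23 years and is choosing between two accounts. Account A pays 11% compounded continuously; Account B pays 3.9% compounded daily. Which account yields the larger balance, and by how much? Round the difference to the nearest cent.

Account A growth factor: e^(0.11·23) = e^2.53 ≈ 12.5535061367; balance ≈ 382,881.9372.
Account B growth factor: (1 + 0.039/365)^8395 ≈ 2.4521178543; balance ≈ 74,789.5946.
Account A is larger by 308,092.3426.

Account A, by $308,092.34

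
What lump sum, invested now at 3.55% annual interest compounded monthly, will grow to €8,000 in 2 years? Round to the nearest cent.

Periodic rate = 3.55%/12 = 0.00295833; 24 periods.
P = 8,000/(1 + 0.0355/12)^24 ≈ 8,000/1.073468705 ≈ 7,452.4762.

€7,452.48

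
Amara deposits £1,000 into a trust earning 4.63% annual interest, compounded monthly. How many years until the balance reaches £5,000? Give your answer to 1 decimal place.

34.8 years

We need (1 + 0.00385833)^(12t) = 5, so 12t = ln 5 / ln 1.003858 ≈ 417.9371.
t ≈ 417.9371/12 = 34.8281 years.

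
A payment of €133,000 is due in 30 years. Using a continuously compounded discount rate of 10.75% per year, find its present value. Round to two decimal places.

€5,287.52

P = A·e^(−rt) = 133,000·e^(−3.225).
e^(−3.225) ≈ 0.0397557815762, so P ≈ 5,287.5189.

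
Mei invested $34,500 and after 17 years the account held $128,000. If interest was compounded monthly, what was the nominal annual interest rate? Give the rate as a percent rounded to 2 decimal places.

7.74%

(1 + r/12)^204 = 128,000/34,500 = 3.71014.
1 + r/12 = 3.71014^(1/204) ≈ 1.006448, so r/12 ≈ 0.00644751.
r ≈ 12·0.00644751 = 7.73702%.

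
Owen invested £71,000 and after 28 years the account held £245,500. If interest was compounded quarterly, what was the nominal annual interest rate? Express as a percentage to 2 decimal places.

The 112-period growth factor is 245,500/71,000 = 3.45775.
r/4 = 3.45775^(1/112) − 1 ≈ 0.0111385, so r ≈ 4·0.0111385 = 4.45541%.

4.46%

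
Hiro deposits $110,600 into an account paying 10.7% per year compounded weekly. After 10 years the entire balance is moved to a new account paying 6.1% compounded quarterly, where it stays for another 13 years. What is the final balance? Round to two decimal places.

$707,568.81

After 10 years at 10.7%: 110,600 × 2.91217621661 ≈ 322,086.6896.
Then 13 years at 6.1%: 322,086.6896 × 2.19682723687 ≈ 707,568.8123.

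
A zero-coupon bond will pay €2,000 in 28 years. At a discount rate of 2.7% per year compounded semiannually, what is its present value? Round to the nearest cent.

Growth factor = (1 + 0.0135)^56 ≈ 2.11899616.
P = 2,000/2.11899616 ≈ 943.8431.

€943.84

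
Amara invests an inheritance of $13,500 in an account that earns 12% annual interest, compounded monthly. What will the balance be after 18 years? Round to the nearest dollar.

$115,811

Periodic rate = 12%/12 = 0.01; periods = 12·18 = 216.
A = 13,500·(1 + 0.01)^216 ≈ 13,500·8.57860629894 ≈ 115,811.1850.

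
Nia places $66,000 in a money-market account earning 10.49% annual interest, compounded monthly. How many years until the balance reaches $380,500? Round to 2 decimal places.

16.77 years

(1 + 0.00874167)^(12t) = 380,500/66,000 = 5.7652.
12t·ln(1 + 0.00874167) = ln(5.7652); 12t = 1.7518/0.00870368 ≈ 201.2748.
t ≈ 16.7729 years.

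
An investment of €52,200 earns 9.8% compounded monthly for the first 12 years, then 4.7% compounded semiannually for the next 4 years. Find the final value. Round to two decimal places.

Phase 1: 52,200·(1 + 0.098/12)^144 ≈ 168,394.0014.
Phase 2: 168,394.0014·(1 + 0.0235)^8 ≈ 202,781.9957.

€202,782.00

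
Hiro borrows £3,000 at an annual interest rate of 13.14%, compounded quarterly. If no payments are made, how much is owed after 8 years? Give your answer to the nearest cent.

£8,439.44

Growth factor = (1 + 0.03285)^32 ≈ 2.813145034.
A ≈ 3,000 × 2.813145034 ≈ 8,439.4351.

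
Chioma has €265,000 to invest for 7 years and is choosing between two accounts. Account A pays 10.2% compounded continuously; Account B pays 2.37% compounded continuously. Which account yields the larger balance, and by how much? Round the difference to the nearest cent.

A: e^(0.102·7) = e^0.714 ≈ 2.04214351733, so 265,000 × 2.04214351733 ≈ 541,168.0321.
B: e^(0.0237·7) = e^0.1659 ≈ 1.18045505032, so 265,000 × 1.18045505032 ≈ 312,820.5883.
Difference ≈ 228,347.4438 in favor of A.

Account A, by €228,347.44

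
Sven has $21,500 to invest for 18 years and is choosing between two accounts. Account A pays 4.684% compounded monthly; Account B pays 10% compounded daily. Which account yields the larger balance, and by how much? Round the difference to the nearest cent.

Account B, by $80,159.77

A: (1 + 0.04684/12)^216 ≈ 2.3197949084, so 21,500 × 2.3197949084 ≈ 49,875.5905.
B: (1 + 0.1/365)^6570 ≈ 6.04815622674, so 21,500 × 6.04815622674 ≈ 130,035.3589.
Difference ≈ 80,159.7683 in favor of B.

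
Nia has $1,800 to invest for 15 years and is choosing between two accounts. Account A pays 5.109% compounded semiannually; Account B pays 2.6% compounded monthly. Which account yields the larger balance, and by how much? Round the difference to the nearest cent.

Account A, by $1,178.87

A: (1 + 0.025545)^30 ≈ 2.131285584, so 1,800 × 2.131285584 ≈ 3,836.3141.
B: (1 + 0.026/12)^180 ≈ 1.476357801, so 1,800 × 1.476357801 ≈ 2,657.4440.
Difference ≈ 1,178.8700 in favor of A.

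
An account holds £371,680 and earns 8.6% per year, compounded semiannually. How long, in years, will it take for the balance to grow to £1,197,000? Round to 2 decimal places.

13.89 years

(1 + 0.043)^(2t) = 1,197,000/371,680 = 3.2205.
2t·ln(1 + 0.043) = ln(3.2205); 2t = 1.1695/0.0421012 ≈ 27.7793.
t ≈ 13.8896 years.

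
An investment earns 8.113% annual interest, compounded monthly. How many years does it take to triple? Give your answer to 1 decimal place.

13.6 years

(1 + 0.00676083)^(12t) = 3.
12t = ln 3 / ln(1 + 0.00676083) ≈ 1.0986/0.00673808 ≈ 163.0453.
t ≈ 13.5871.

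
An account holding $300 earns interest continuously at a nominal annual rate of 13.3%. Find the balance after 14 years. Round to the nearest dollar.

$1,931

A = P·e^(rt) = 300·e^(0.133·14) = 300·e^1.862.
e^1.862 ≈ 6.436597101, so A ≈ 1,930.9791.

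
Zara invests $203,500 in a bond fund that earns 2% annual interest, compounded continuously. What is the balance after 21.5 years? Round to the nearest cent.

A = P·e^(rt) = 203,500·e^(0.02·21.5) = 203,500·e^0.43.
e^0.43 ≈ 1.53725752355, so A ≈ 312,831.9060.

$312,831.91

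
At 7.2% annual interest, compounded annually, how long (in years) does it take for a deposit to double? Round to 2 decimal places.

(1 + 0.072)^t = 2.
t = ln 2 / ln(1 + 0.072) ≈ 0.69315/0.0695261 ≈ 9.9696.

9.97 years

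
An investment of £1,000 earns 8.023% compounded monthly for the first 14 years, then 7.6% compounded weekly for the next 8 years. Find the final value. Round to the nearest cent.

£5,623.97

Phase 1: 1,000·(1 + 0.08023/12)^168 ≈ 3,063.2665.
Phase 2: 3,063.2665·(1 + 0.076/52)^416 ≈ 5,623.9707.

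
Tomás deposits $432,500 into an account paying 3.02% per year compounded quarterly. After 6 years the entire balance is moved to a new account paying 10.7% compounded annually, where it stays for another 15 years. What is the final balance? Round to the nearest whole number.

Phase 1: 432,500·(1 + 0.00755)^24 ≈ 518,065.5196.
Phase 2: 518,065.5196·(1 + 0.107)^15 ≈ 2,380,120.8099.

$2,380,121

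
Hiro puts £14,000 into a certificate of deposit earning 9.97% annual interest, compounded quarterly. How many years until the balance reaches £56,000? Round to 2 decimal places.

We need (1 + 0.024925)^(4t) = 4, so 4t = ln 4 / ln 1.024925 ≈ 56.3089.
t ≈ 56.3089/4 = 14.0772 years.

14.08 years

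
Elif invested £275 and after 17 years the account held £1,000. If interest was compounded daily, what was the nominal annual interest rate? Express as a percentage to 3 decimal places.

7.595%

The 6205-period growth factor is 1,000/275 = 3.63636.
r/365 = 3.63636^(1/6205) − 1 ≈ 0.000208077, so r ≈ 365·0.000208077 = 7.59481%.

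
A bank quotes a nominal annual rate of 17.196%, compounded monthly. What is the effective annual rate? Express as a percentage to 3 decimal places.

One year is 12 periods at 0.01433 each: (1 + 0.01433)^12 ≈ 1.186182.
EAR = 1.186182 − 1 ≈ 18.61818%.

18.618%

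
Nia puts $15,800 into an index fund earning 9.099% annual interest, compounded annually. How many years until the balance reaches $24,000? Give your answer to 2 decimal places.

We need (1 + 0.09099)^t = 1.519, so t = ln 1.519 / ln 1.09099 ≈ 4.8004.

4.80 years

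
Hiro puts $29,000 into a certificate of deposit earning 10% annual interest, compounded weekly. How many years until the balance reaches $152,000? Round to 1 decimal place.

16.6 years

(1 + 0.00192308)^(52t) = 152,000/29,000 = 5.2414.
52t·ln(1 + 0.00192308) = ln(5.2414); 52t = 1.6566/0.00192123 ≈ 862.2521.
t ≈ 16.5818 years.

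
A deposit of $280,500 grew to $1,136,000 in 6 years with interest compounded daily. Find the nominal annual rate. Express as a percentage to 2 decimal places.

The 2190-period growth factor is 1,136,000/280,500 = 4.04991.
r/365 = 4.04991^(1/2190) − 1 ≈ 0.000638877, so r ≈ 365·0.000638877 = 23.31903%.

23.32%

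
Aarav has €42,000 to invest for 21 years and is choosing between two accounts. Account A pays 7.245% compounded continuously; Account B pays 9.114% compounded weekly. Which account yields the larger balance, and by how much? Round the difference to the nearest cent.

A: e^(0.07245·21) = e^1.52145 ≈ 4.57885973055, so 42,000 × 4.57885973055 ≈ 192,312.1087.
B: (1 + 0.09114/52)^1092 ≈ 6.76839973662, so 42,000 × 6.76839973662 ≈ 284,272.7889.
Difference ≈ 91,960.6803 in favor of B.

Account B, by €91,960.68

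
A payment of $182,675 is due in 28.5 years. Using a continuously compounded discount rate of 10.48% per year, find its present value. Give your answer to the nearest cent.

P = A·e^(−rt) = 182,675·e^(−2.9868).
e^(−2.9868) ≈ 0.0504486142676, so P ≈ 9,215.7006.

$9,215.70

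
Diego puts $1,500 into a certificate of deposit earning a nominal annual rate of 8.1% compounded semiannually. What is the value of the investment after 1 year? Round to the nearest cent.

$1,623.96

Growth factor = (1 + 0.0405)^2 ≈ 1.08264025.
A ≈ 1,500 × 1.08264025 ≈ 1,623.9604.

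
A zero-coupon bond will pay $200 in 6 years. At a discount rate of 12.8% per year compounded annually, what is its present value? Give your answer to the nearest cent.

Growth factor = (1 + 0.128)^6 ≈ 2.05994013.
P = 200/2.05994013 ≈ 97.0902.

$97.09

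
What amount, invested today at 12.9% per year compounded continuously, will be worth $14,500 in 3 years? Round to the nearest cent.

$9,846.82

P = A·e^(−rt) = 14,500·e^(−0.387).
e^(−0.387) ≈ 0.67909109493, so P ≈ 9,846.8209.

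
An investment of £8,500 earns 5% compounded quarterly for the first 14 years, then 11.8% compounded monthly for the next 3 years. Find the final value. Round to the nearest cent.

After 14 years at 5%: 8,500 × 2.0050342039 ≈ 17,042.7907.
Then 3 years at 11.8%: 17,042.7907 × 1.4222936663 ≈ 24,239.8533.

£24,239.85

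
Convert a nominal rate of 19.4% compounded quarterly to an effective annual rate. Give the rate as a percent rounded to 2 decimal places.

20.86%

EAR = (1 + 19.4%/4)^4 − 1 = (1 + 0.0485)^4 − 1.
(1 + 0.0485)^4 ≈ 1.208575, so EAR ≈ 20.85754%.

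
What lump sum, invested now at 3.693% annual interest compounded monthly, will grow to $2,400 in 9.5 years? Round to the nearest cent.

$1,690.75

Periodic rate = 3.693%/12 = 0.0030775; 114 periods.
P = 2,400/(1 + 0.0030775)^114 ≈ 2,400/1.419488021 ≈ 1,690.7504.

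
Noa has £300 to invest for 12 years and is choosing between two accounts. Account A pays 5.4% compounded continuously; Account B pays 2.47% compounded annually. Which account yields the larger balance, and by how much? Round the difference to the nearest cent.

Account A, by £171.46

Account A growth factor: e^(0.054·12) = e^0.648 ≈ 1.91171358; balance ≈ 573.5141.
Account B growth factor: (1 + 0.0247)^12 ≈ 1.34017291; balance ≈ 402.0519.
Account A is larger by 171.4622.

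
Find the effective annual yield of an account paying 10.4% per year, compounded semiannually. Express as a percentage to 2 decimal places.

10.67%

EAR = (1 + 10.4%/2)^2 − 1 = (1 + 0.052)^2 − 1.
(1 + 0.052)^2 ≈ 1.106704, so EAR ≈ 10.67040%.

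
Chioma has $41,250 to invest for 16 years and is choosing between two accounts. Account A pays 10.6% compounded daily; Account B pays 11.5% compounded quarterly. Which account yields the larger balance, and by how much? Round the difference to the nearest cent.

A: (1 + 0.106/365)^5840 ≈ 5.45075308126, so 41,250 × 5.45075308126 ≈ 224,843.5646.
B: (1 + 0.02875)^64 ≈ 6.1352220568, so 41,250 × 6.1352220568 ≈ 253,077.9098.
Difference ≈ 28,234.3452 in favor of B.

Account B, by $28,234.35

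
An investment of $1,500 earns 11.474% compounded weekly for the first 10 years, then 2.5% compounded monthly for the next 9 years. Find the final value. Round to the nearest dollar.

After 10 years at 11.474%: 1,500 × 3.146013098 ≈ 4,719.0196.
Then 9 years at 2.5%: 4,719.0196 × 1.252029644 ≈ 5,908.3525.

$5,908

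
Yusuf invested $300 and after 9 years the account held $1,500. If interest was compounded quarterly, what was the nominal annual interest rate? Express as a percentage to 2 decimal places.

The 36-period growth factor is 1,500/300 = 5.
r/4 = 5^(1/36) − 1 ≈ 0.045721, so r ≈ 4·0.045721 = 18.28840%.

18.29%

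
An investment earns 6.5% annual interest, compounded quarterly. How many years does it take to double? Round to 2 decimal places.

(1 + 0.01625)^(4t) = 2.
4t = ln 2 / ln(1 + 0.01625) ≈ 0.69315/0.0161194 ≈ 43.0009.
t ≈ 10.7502.

10.75 years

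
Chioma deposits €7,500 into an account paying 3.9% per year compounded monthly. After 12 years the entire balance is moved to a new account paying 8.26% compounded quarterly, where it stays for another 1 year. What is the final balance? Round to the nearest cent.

Phase 1: 7,500·(1 + 0.00325)^144 ≈ 11,966.8959.
Phase 2: 11,966.8959·(1 + 0.02065)^4 ≈ 12,986.4029.

€12,986.40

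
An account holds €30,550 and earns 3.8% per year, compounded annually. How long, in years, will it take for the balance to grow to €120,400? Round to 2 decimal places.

36.77 years

(1 + 0.038)^t = 120,400/30,550 = 3.9411.
t·ln(1 + 0.038) = ln(3.9411); t = 1.3715/0.0372958 ≈ 36.7724.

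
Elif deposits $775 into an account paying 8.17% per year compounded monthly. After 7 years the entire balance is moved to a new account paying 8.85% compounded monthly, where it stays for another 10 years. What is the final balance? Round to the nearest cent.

Phase 1: 775·(1 + 0.0817/12)^84 ≈ 1,370.3548.
Phase 2: 1,370.3548·(1 + 0.007375)^120 ≈ 3,309.5831.

$3,309.58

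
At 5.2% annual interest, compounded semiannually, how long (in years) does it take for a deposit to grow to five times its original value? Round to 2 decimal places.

(1 + 0.026)^(2t) = 5.
2t = ln 5 / ln(1 + 0.026) ≈ 1.6094/0.0256677 ≈ 62.7027.
t ≈ 31.3514.

31.35 years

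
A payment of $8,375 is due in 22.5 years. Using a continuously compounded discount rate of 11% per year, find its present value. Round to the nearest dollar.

$705

P = A·e^(−rt) = 8,375·e^(−2.475).
e^(−2.475) ≈ 0.08416299026, so P ≈ 704.8650.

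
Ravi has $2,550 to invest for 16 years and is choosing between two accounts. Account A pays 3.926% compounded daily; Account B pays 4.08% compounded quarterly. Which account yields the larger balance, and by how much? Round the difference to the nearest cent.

A: (1 + 0.03926/365)^5840 ≈ 1.874095643, so 2,550 × 1.874095643 ≈ 4,778.9439.
B: (1 + 0.0102)^64 ≈ 1.914570255, so 2,550 × 1.914570255 ≈ 4,882.1541.
Difference ≈ 103.2103 in favor of B.

Account B, by $103.21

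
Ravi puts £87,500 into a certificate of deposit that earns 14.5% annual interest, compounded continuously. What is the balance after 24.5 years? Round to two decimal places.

A = P·e^(rt) = 87,500·e^(0.145·24.5) = 87,500·e^3.5525.
e^3.5525 ≈ 34.90045966365, so A ≈ 3,053,790.2206.

£3,053,790.22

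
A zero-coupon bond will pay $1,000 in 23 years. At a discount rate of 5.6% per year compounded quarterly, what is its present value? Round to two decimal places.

Periodic rate = 5.6%/4 = 0.014; 92 periods.
P = 1,000/(1 + 0.014)^92 ≈ 1,000/3.59328662 ≈ 278.2968.

$278.30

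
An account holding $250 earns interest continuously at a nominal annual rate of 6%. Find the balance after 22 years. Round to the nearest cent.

A = P·e^(rt) = 250·e^(0.06·22) = 250·e^1.32.
e^1.32 ≈ 3.74342138, so A ≈ 935.8553.

$935.86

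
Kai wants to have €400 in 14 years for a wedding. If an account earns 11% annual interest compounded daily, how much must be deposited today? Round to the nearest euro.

€86

Growth factor = (1 + 0.11/365)^5110 ≈ 4.66350817.
P = 400/4.66350817 ≈ 85.7723.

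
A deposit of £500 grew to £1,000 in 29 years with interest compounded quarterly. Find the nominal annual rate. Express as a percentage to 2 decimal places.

(1 + r/4)^116 = 1,000/500 = 2.
1 + r/4 = 2^(1/116) ≈ 1.005993, so r/4 ≈ 0.0059933.
r ≈ 4·0.0059933 = 2.39732%.

2.40%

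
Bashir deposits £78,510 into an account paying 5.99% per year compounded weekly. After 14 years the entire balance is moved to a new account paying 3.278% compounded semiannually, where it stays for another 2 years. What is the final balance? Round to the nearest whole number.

Phase 1: 78,510·(1 + 0.0599/52)^728 ≈ 181,515.9220.
Phase 2: 181,515.9220·(1 + 0.01639)^4 ≈ 193,711.8818.

£193,712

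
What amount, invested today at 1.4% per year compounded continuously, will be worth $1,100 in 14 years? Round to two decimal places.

P = A·e^(−rt) = 1,100·e^(−0.196).
e^(−0.196) ≈ 0.8220122347, so P ≈ 904.2135.

$904.21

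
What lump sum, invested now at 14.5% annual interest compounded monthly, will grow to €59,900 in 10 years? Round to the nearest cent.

Growth factor = (1 + 0.145/12)^120 ≈ 4.2262265228.
P = 59,900/4.2262265228 ≈ 14,173.4002.

€14,173.40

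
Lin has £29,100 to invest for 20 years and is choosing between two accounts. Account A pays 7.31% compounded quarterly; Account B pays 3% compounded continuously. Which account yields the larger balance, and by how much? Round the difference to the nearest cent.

Account A, by £70,884.39

A: (1 + 0.018275)^80 ≈ 4.25800837683, so 29,100 × 4.25800837683 ≈ 123,908.0438.
B: e^(0.03·20) = e^0.6 ≈ 1.8221188004, so 29,100 × 1.8221188004 ≈ 53,023.6571.
Difference ≈ 70,884.3867 in favor of A.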